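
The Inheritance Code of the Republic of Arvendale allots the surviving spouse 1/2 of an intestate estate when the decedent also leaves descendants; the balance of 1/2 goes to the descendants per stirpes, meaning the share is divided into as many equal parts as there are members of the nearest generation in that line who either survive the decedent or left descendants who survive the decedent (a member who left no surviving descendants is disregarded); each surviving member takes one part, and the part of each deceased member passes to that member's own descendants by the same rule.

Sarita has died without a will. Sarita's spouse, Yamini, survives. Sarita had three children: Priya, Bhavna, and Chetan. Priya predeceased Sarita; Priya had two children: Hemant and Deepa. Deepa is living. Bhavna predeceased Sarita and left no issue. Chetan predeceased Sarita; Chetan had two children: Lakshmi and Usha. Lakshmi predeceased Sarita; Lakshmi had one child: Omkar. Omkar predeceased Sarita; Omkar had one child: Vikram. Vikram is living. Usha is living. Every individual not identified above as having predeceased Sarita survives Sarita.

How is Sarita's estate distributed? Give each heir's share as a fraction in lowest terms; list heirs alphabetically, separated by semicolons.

Yamini, as surviving spouse, takes 1/2.
The remaining 1/2 passes to Sarita's descendants per stirpes.
Bhavna left no surviving issue, so that branch lapses and is disregarded.
The 1/2 is divided into 2 equal shares of 1/4 among Priya, Chetan.
Priya predeceased; the 1/4 allotted to Priya's branch passes to Priya's issue by representation.
The 1/4 is divided into 2 equal shares of 1/8 among Hemant, Deepa.
Hemant is living and takes 1/8.
Deepa is living and takes 1/8.
Chetan predeceased; the 1/4 allotted to Chetan's branch passes to Chetan's issue by representation.
The 1/4 is divided into 2 equal shares of 1/8 among Lakshmi, Usha.
Lakshmi predeceased; the 1/8 allotted to Lakshmi's branch passes to Lakshmi's issue by representation.
Omkar's line is the sole branch at this level, so the full 1/8 passes to Omkar's issue by representation.
Vikram is the sole taker at this level and receives the full 1/8.
Usha is living and takes 1/8.

Deepa 1/8; Hemant 1/8; Usha 1/8; Vikram 1/8; Yamini 1/2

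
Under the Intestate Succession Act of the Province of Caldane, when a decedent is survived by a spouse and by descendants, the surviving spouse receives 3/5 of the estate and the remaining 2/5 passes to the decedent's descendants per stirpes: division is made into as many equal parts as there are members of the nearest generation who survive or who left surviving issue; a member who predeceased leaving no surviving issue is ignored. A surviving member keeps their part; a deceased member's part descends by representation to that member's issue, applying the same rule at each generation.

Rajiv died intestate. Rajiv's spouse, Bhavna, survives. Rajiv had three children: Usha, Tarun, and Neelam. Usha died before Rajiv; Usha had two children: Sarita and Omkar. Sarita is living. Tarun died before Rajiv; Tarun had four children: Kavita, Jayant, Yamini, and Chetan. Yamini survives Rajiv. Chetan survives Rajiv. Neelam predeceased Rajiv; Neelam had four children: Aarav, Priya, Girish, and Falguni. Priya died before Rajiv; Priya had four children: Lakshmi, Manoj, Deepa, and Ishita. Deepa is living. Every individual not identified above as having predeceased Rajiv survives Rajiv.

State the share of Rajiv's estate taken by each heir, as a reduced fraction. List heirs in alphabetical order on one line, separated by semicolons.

Aarav 1/30; Bhavna 3/5; Chetan 1/30; Deepa 1/120; Falguni 1/30; Girish 1/30; Ishita 1/120; Jayant 1/30; Kavita 1/30; Lakshmi 1/120; Manoj 1/120; Omkar 1/15; Sarita 1/15; Yamini 1/30

Bhavna, as surviving spouse, takes 3/5.
The remaining 2/5 passes to Rajiv's descendants per stirpes.
The 2/5 is divided into 3 equal shares of 2/15 among Usha, Tarun, Neelam.
Usha predeceased; the 2/15 allotted to Usha's branch passes to Usha's issue by representation.
The 2/15 is divided into 2 equal shares of 1/15 among Sarita, Omkar.
Sarita is living and takes 1/15.
Omkar is living and takes 1/15.
Tarun predeceased; the 2/15 allotted to Tarun's branch passes to Tarun's issue by representation.
The 2/15 is divided into 4 equal shares of 1/30 among Kavita, Jayant, Yamini, Chetan.
Kavita is living and takes 1/30.
Jayant is living and takes 1/30.
Yamini is living and takes 1/30.
Chetan is living and takes 1/30.
Neelam predeceased; the 2/15 allotted to Neelam's branch passes to Neelam's issue by representation.
The 2/15 is divided into 4 equal shares of 1/30 among Aarav, Priya, Girish, Falguni.
Aarav is living and takes 1/30.
Priya predeceased; the 1/30 allotted to Priya's branch passes to Priya's issue by representation.
The 1/30 is divided into 4 equal shares of 1/120 among Lakshmi, Manoj, Deepa, Ishita.
Lakshmi is living and takes 1/120.
Manoj is living and takes 1/120.
Deepa is living and takes 1/120.
Ishita is living and takes 1/120.
Girish is living and takes 1/30.
Falguni is living and takes 1/30.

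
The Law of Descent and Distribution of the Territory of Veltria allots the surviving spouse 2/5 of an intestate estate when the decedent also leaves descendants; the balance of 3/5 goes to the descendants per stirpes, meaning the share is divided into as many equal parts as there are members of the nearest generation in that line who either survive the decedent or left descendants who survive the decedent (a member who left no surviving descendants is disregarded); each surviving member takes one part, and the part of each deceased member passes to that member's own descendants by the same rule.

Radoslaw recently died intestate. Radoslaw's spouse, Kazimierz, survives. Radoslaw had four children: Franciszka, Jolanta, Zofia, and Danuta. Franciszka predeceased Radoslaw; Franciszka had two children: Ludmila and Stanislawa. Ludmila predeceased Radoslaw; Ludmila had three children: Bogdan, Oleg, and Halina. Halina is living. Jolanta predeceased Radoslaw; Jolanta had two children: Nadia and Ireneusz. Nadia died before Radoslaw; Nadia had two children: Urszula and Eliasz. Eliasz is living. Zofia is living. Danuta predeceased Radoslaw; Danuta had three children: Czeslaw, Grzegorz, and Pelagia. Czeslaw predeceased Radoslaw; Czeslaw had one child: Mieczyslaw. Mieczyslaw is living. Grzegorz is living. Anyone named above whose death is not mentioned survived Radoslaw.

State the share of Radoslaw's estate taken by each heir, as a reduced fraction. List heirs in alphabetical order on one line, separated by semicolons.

Bogdan 1/40; Eliasz 3/80; Grzegorz 1/20; Halina 1/40; Ireneusz 3/40; Kazimierz 2/5; Mieczyslaw 1/20; Oleg 1/40; Pelagia 1/20; Stanislawa 3/40; Urszula 3/80; Zofia 3/20

Kazimierz, as surviving spouse, takes 2/5.
The remaining 3/5 passes to Radoslaw's descendants per stirpes.
The 3/5 is divided into 4 equal shares of 3/20 among Franciszka, Jolanta, Zofia, Danuta.
Franciszka predeceased; the 3/20 allotted to Franciszka's branch passes to Franciszka's issue by representation.
The 3/20 is divided into 2 equal shares of 3/40 among Ludmila, Stanislawa.
Ludmila predeceased; the 3/40 allotted to Ludmila's branch passes to Ludmila's issue by representation.
The 3/40 is divided into 3 equal shares of 1/40 among Bogdan, Oleg, Halina.
Bogdan is living and takes 1/40.
Oleg is living and takes 1/40.
Halina is living and takes 1/40.
Stanislawa is living and takes 3/40.
Jolanta predeceased; the 3/20 allotted to Jolanta's branch passes to Jolanta's issue by representation.
The 3/20 is divided into 2 equal shares of 3/40 among Nadia, Ireneusz.
Nadia predeceased; the 3/40 allotted to Nadia's branch passes to Nadia's issue by representation.
The 3/40 is divided into 2 equal shares of 3/80 among Urszula, Eliasz.
Urszula is living and takes 3/80.
Eliasz is living and takes 3/80.
Ireneusz is living and takes 3/40.
Zofia is living and takes 3/20.
Danuta predeceased; the 3/20 allotted to Danuta's branch passes to Danuta's issue by representation.
The 3/20 is divided into 3 equal shares of 1/20 among Czeslaw, Grzegorz, Pelagia.
Czeslaw predeceased; the 1/20 allotted to Czeslaw's branch passes to Czeslaw's issue by representation.
Mieczyslaw is the sole taker at this level and receives the full 1/20.
Grzegorz is living and takes 1/20.
Pelagia is living and takes 1/20.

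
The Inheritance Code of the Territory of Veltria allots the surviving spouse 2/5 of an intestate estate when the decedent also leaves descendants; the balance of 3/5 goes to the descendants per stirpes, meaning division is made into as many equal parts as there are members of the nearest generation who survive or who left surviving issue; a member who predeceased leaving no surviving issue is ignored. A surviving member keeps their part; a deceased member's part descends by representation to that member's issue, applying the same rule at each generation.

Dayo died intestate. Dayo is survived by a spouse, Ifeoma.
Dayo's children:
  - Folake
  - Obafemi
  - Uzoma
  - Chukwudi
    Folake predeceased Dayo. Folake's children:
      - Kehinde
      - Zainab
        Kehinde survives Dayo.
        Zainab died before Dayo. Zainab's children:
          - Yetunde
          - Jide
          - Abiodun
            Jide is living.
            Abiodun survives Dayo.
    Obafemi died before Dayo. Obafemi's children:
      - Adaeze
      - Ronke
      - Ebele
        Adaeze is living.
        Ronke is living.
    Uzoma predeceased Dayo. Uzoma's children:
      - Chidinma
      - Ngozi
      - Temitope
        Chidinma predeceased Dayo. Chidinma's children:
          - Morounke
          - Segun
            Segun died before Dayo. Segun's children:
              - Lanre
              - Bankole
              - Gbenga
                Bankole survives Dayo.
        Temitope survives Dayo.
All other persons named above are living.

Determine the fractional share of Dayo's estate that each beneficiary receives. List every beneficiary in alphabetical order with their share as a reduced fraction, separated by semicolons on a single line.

Ifeoma, as surviving spouse, takes 2/5.
The remaining 3/5 passes to Dayo's descendants per stirpes.
The 3/5 is divided into 4 equal shares of 3/20 among Folake, Obafemi, Uzoma, Chukwudi.
Folake predeceased; the 3/20 allotted to Folake's branch passes to Folake's issue by representation.
The 3/20 is divided into 2 equal shares of 3/40 among Kehinde, Zainab.
Kehinde is living and takes 3/40.
Zainab predeceased; the 3/40 allotted to Zainab's branch passes to Zainab's issue by representation.
The 3/40 is divided into 3 equal shares of 1/40 among Yetunde, Jide, Abiodun.
Yetunde is living and takes 1/40.
Jide is living and takes 1/40.
Abiodun is living and takes 1/40.
Obafemi predeceased; the 3/20 allotted to Obafemi's branch passes to Obafemi's issue by representation.
The 3/20 is divided into 3 equal shares of 1/20 among Adaeze, Ronke, Ebele.
Adaeze is living and takes 1/20.
Ronke is living and takes 1/20.
Ebele is living and takes 1/20.
Uzoma predeceased; the 3/20 allotted to Uzoma's branch passes to Uzoma's issue by representation.
The 3/20 is divided into 3 equal shares of 1/20 among Chidinma, Ngozi, Temitope.
Chidinma predeceased; the 1/20 allotted to Chidinma's branch passes to Chidinma's issue by representation.
The 1/20 is divided into 2 equal shares of 1/40 among Morounke, Segun.
Morounke is living and takes 1/40.
Segun predeceased; the 1/40 allotted to Segun's branch passes to Segun's issue by representation.
The 1/40 is divided into 3 equal shares of 1/120 among Lanre, Bankole, Gbenga.
Lanre is living and takes 1/120.
Bankole is living and takes 1/120.
Gbenga is living and takes 1/120.
Ngozi is living and takes 1/20.
Temitope is living and takes 1/20.
Chukwudi is living and takes 3/20.

Abiodun 1/40; Adaeze 1/20; Bankole 1/120; Chukwudi 3/20; Ebele 1/20; Gbenga 1/120; Ifeoma 2/5; Jide 1/40; Kehinde 3/40; Lanre 1/120; Morounke 1/40; Ngozi 1/20; Ronke 1/20; Temitope 1/20; Yetunde 1/40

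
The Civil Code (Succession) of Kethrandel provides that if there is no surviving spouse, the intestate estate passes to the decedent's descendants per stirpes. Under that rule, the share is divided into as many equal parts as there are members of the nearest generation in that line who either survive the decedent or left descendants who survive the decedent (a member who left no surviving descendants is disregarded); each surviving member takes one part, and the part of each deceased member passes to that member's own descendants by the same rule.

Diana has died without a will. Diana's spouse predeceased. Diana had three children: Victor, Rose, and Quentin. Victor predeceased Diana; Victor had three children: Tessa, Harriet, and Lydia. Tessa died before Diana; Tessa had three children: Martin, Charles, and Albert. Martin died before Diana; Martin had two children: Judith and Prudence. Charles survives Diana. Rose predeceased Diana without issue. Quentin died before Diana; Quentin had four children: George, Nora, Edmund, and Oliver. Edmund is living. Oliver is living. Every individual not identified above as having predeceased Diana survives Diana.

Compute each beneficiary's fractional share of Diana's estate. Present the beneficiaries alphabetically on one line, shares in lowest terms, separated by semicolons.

There is no surviving spouse, so the entire estate passes to Diana's descendants per stirpes.
Rose left no surviving issue, so that branch lapses and is disregarded.
The estate is divided into 2 equal shares of 1/2 among Victor, Quentin.
Victor predeceased; the 1/2 allotted to Victor's branch passes to Victor's issue by representation.
The 1/2 is divided into 3 equal shares of 1/6 among Tessa, Harriet, Lydia.
Tessa predeceased; the 1/6 allotted to Tessa's branch passes to Tessa's issue by representation.
The 1/6 is divided into 3 equal shares of 1/18 among Martin, Charles, Albert.
Martin predeceased; the 1/18 allotted to Martin's branch passes to Martin's issue by representation.
The 1/18 is divided into 2 equal shares of 1/36 among Judith, Prudence.
Judith is living and takes 1/36.
Prudence is living and takes 1/36.
Charles is living and takes 1/18.
Albert is living and takes 1/18.
Harriet is living and takes 1/6.
Lydia is living and takes 1/6.
Quentin predeceased; the 1/2 allotted to Quentin's branch passes to Quentin's issue by representation.
The 1/2 is divided into 4 equal shares of 1/8 among George, Nora, Edmund, Oliver.
George is living and takes 1/8.
Nora is living and takes 1/8.
Edmund is living and takes 1/8.
Oliver is living and takes 1/8.

Albert 1/18; Charles 1/18; Edmund 1/8; George 1/8; Harriet 1/6; Judith 1/36; Lydia 1/6; Nora 1/8; Oliver 1/8; Prudence 1/36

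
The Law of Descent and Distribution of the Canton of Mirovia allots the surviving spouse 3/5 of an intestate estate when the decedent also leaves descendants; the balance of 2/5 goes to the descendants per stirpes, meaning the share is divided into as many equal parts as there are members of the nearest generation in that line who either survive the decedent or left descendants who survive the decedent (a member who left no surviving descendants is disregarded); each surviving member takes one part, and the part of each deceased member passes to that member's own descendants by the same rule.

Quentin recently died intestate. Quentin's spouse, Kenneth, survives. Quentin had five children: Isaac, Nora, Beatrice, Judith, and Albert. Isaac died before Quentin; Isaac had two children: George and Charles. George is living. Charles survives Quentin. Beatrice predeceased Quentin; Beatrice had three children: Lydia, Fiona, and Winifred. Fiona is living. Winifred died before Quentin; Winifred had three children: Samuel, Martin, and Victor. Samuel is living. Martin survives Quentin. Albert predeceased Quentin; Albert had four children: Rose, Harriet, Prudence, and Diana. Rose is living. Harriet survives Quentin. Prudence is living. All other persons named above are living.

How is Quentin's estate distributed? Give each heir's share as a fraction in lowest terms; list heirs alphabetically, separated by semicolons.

Kenneth, as surviving spouse, takes 3/5.
The remaining 2/5 passes to Quentin's descendants per stirpes.
The 2/5 is divided into 5 equal shares of 2/25 among Isaac, Nora, Beatrice, Judith, Albert.
Isaac predeceased; the 2/25 allotted to Isaac's branch passes to Isaac's issue by representation.
The 2/25 is divided into 2 equal shares of 1/25 among George, Charles.
George is living and takes 1/25.
Charles is living and takes 1/25.
Nora is living and takes 2/25.
Beatrice predeceased; the 2/25 allotted to Beatrice's branch passes to Beatrice's issue by representation.
The 2/25 is divided into 3 equal shares of 2/75 among Lydia, Fiona, Winifred.
Lydia is living and takes 2/75.
Fiona is living and takes 2/75.
Winifred predeceased; the 2/75 allotted to Winifred's branch passes to Winifred's issue by representation.
The 2/75 is divided into 3 equal shares of 2/225 among Samuel, Martin, Victor.
Samuel is living and takes 2/225.
Martin is living and takes 2/225.
Victor is living and takes 2/225.
Judith is living and takes 2/25.
Albert predeceased; the 2/25 allotted to Albert's branch passes to Albert's issue by representation.
The 2/25 is divided into 4 equal shares of 1/50 among Rose, Harriet, Prudence, Diana.
Rose is living and takes 1/50.
Harriet is living and takes 1/50.
Prudence is living and takes 1/50.
Diana is living and takes 1/50.

Charles 1/25; Diana 1/50; Fiona 2/75; George 1/25; Harriet 1/50; Judith 2/25; Kenneth 3/5; Lydia 2/75; Martin 2/225; Nora 2/25; Prudence 1/50; Rose 1/50; Samuel 2/225; Victor 2/225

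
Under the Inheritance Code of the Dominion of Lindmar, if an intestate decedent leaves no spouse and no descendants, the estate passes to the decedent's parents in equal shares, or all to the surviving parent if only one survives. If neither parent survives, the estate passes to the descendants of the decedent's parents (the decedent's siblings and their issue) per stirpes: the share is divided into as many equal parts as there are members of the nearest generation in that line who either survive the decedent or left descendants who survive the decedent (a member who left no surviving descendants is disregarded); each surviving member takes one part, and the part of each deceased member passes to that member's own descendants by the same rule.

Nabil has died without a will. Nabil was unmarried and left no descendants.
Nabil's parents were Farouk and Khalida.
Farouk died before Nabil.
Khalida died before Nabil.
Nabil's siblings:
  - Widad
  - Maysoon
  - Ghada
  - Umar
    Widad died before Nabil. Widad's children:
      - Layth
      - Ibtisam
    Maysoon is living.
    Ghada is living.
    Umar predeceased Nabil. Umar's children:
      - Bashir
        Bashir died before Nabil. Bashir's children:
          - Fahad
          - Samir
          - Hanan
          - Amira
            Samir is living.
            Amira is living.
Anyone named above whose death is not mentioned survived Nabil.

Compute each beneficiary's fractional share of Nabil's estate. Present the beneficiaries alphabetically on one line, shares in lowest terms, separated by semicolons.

Amira 1/16; Fahad 1/16; Ghada 1/4; Hanan 1/16; Ibtisam 1/8; Layth 1/8; Maysoon 1/4; Samir 1/16

Neither parent survives and there are no descendants, so the estate passes to Nabil's siblings and their issue per stirpes.
The estate is divided into 4 equal shares of 1/4 among Widad, Maysoon, Ghada, Umar.
Widad predeceased; the 1/4 allotted to Widad's branch passes to Widad's issue by representation.
The 1/4 is divided into 2 equal shares of 1/8 among Layth, Ibtisam.
Layth is living and takes 1/8.
Ibtisam is living and takes 1/8.
Maysoon is living and takes 1/4.
Ghada is living and takes 1/4.
Umar predeceased; the 1/4 allotted to Umar's branch passes to Umar's issue by representation.
Bashir's line is the sole branch at this level, so the full 1/4 passes to Bashir's issue by representation.
The 1/4 is divided into 4 equal shares of 1/16 among Fahad, Samir, Hanan, Amira.
Fahad is living and takes 1/16.
Samir is living and takes 1/16.
Hanan is living and takes 1/16.
Amira is living and takes 1/16.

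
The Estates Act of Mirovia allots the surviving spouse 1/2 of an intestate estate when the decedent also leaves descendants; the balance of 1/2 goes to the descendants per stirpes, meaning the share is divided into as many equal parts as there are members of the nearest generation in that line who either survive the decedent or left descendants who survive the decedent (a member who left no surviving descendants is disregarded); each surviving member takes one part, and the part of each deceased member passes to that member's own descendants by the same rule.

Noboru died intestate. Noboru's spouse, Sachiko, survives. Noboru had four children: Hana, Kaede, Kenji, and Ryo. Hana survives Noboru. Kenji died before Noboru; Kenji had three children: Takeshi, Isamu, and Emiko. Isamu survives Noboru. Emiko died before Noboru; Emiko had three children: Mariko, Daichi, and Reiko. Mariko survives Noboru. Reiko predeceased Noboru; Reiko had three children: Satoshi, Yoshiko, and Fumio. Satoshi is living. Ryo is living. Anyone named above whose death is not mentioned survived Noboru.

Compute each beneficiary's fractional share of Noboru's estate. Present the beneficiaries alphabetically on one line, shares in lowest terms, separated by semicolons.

Daichi 1/72; Fumio 1/216; Hana 1/8; Isamu 1/24; Kaede 1/8; Mariko 1/72; Ryo 1/8; Sachiko 1/2; Satoshi 1/216; Takeshi 1/24; Yoshiko 1/216

Sachiko, as surviving spouse, takes 1/2.
The remaining 1/2 passes to Noboru's descendants per stirpes.
The 1/2 is divided into 4 equal shares of 1/8 among Hana, Kaede, Kenji, Ryo.
Hana is living and takes 1/8.
Kaede is living and takes 1/8.
Kenji predeceased; the 1/8 allotted to Kenji's branch passes to Kenji's issue by representation.
The 1/8 is divided into 3 equal shares of 1/24 among Takeshi, Isamu, Emiko.
Takeshi is living and takes 1/24.
Isamu is living and takes 1/24.
Emiko predeceased; the 1/24 allotted to Emiko's branch passes to Emiko's issue by representation.
The 1/24 is divided into 3 equal shares of 1/72 among Mariko, Daichi, Reiko.
Mariko is living and takes 1/72.
Daichi is living and takes 1/72.
Reiko predeceased; the 1/72 allotted to Reiko's branch passes to Reiko's issue by representation.
The 1/72 is divided into 3 equal shares of 1/216 among Satoshi, Yoshiko, Fumio.
Satoshi is living and takes 1/216.
Yoshiko is living and takes 1/216.
Fumio is living and takes 1/216.
Ryo is living and takes 1/8.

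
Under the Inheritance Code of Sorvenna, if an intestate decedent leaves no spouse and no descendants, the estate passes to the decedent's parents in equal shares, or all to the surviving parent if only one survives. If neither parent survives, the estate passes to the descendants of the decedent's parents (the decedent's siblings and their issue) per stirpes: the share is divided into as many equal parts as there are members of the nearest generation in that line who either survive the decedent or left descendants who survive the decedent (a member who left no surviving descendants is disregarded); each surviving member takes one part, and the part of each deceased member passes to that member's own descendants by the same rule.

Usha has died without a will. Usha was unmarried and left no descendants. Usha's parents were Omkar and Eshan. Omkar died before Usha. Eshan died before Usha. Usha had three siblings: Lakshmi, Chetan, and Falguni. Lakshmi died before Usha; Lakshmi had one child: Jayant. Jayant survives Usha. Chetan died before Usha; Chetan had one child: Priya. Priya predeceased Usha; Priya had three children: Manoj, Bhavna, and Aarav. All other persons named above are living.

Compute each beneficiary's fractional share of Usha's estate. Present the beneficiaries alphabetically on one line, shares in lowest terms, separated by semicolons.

Neither parent survives and there are no descendants, so the estate passes to Usha's siblings and their issue per stirpes.
The estate is divided into 3 equal shares of 1/3 among Lakshmi, Chetan, Falguni.
Lakshmi predeceased; the 1/3 allotted to Lakshmi's branch passes to Lakshmi's issue by representation.
Jayant is the sole taker at this level and receives the full 1/3.
Chetan predeceased; the 1/3 allotted to Chetan's branch passes to Chetan's issue by representation.
Priya's line is the sole branch at this level, so the full 1/3 passes to Priya's issue by representation.
The 1/3 is divided into 3 equal shares of 1/9 among Manoj, Bhavna, Aarav.
Manoj is living and takes 1/9.
Bhavna is living and takes 1/9.
Aarav is living and takes 1/9.
Falguni is living and takes 1/3.

Aarav 1/9; Bhavna 1/9; Falguni 1/3; Jayant 1/3; Manoj 1/9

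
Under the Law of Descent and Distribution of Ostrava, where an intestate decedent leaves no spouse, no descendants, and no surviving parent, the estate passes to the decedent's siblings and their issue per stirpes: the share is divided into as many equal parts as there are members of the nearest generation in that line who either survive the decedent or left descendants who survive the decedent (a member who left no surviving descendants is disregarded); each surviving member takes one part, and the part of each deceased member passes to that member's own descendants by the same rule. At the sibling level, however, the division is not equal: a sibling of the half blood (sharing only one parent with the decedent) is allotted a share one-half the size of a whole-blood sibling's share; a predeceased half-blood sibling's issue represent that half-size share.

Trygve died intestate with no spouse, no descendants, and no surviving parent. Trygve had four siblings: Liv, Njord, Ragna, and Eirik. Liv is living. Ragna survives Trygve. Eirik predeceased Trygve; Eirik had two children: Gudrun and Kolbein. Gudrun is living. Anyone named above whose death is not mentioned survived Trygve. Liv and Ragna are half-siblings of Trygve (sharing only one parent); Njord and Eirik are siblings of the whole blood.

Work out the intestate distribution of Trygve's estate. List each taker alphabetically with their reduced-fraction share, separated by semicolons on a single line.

Gudrun 1/6; Kolbein 1/6; Liv 1/6; Njord 1/3; Ragna 1/6

No spouse, descendants, or parent survives, so the estate passes to Trygve's siblings per stirpes.
Half-blood siblings count for one-half the weight of whole-blood siblings at the initial division.
Dividing 1 in proportion to weights (total weight 3): Liv (weight 1/2) → 1/6; Njord (weight 1) → 1/3; Ragna (weight 1/2) → 1/6; Eirik (weight 1) → 1/3.
Liv is living and takes 1/6.
Njord is living and takes 1/3.
Ragna is living and takes 1/6.
Eirik predeceased; the 1/3 allotted to Eirik's branch passes to Eirik's issue by representation.
The 1/3 is divided into 2 equal shares of 1/6 among Gudrun, Kolbein.
Gudrun is living and takes 1/6.
Kolbein is living and takes 1/6.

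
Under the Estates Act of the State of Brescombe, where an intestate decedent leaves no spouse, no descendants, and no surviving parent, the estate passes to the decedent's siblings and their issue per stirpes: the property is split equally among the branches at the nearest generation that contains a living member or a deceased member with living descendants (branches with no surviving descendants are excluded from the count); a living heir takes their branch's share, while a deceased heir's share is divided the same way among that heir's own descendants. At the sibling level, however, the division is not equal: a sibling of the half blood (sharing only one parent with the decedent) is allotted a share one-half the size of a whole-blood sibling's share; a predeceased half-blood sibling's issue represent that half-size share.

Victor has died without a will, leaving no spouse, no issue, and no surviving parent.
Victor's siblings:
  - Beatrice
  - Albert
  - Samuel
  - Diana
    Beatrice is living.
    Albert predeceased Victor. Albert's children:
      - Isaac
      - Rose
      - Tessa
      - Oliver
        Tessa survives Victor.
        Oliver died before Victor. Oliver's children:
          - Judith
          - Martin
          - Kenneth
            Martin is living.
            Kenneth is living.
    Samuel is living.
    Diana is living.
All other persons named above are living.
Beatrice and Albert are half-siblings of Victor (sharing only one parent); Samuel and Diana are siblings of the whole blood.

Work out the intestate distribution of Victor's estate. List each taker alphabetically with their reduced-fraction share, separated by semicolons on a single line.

Beatrice 1/6; Diana 1/3; Isaac 1/24; Judith 1/72; Kenneth 1/72; Martin 1/72; Rose 1/24; Samuel 1/3; Tessa 1/24

No spouse, descendants, or parent survives, so the estate passes to Victor's siblings per stirpes.
Half-blood siblings count for one-half the weight of whole-blood siblings at the initial division.
Dividing 1 in proportion to weights (total weight 3): Beatrice (weight 1/2) → 1/6; Albert (weight 1/2) → 1/6; Samuel (weight 1) → 1/3; Diana (weight 1) → 1/3.
Beatrice is living and takes 1/6.
Albert predeceased; the 1/6 allotted to Albert's branch passes to Albert's issue by representation.
The 1/6 is divided into 4 equal shares of 1/24 among Isaac, Rose, Tessa, Oliver.
Isaac is living and takes 1/24.
Rose is living and takes 1/24.
Tessa is living and takes 1/24.
Oliver predeceased; the 1/24 allotted to Oliver's branch passes to Oliver's issue by representation.
The 1/24 is divided into 3 equal shares of 1/72 among Judith, Martin, Kenneth.
Judith is living and takes 1/72.
Martin is living and takes 1/72.
Kenneth is living and takes 1/72.
Samuel is living and takes 1/3.
Diana is living and takes 1/3.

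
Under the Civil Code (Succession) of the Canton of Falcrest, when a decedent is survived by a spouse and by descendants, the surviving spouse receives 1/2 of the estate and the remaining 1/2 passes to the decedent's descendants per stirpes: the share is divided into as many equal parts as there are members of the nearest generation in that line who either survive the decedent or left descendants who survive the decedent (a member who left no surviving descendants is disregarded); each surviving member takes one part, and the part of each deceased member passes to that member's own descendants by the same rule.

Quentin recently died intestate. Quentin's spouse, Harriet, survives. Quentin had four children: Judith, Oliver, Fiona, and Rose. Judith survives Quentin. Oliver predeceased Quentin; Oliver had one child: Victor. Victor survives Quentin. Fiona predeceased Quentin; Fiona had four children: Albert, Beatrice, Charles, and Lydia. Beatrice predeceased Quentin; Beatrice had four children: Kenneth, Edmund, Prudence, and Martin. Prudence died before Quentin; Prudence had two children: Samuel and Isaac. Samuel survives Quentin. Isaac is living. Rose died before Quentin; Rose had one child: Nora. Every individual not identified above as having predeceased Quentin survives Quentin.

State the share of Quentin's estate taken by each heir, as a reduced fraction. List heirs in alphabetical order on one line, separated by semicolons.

Albert 1/32; Charles 1/32; Edmund 1/128; Harriet 1/2; Isaac 1/256; Judith 1/8; Kenneth 1/128; Lydia 1/32; Martin 1/128; Nora 1/8; Samuel 1/256; Victor 1/8

Harriet, as surviving spouse, takes 1/2.
The remaining 1/2 passes to Quentin's descendants per stirpes.
The 1/2 is divided into 4 equal shares of 1/8 among Judith, Oliver, Fiona, Rose.
Judith is living and takes 1/8.
Oliver predeceased; the 1/8 allotted to Oliver's branch passes to Oliver's issue by representation.
Victor is the sole taker at this level and receives the full 1/8.
Fiona predeceased; the 1/8 allotted to Fiona's branch passes to Fiona's issue by representation.
The 1/8 is divided into 4 equal shares of 1/32 among Albert, Beatrice, Charles, Lydia.
Albert is living and takes 1/32.
Beatrice predeceased; the 1/32 allotted to Beatrice's branch passes to Beatrice's issue by representation.
The 1/32 is divided into 4 equal shares of 1/128 among Kenneth, Edmund, Prudence, Martin.
Kenneth is living and takes 1/128.
Edmund is living and takes 1/128.
Prudence predeceased; the 1/128 allotted to Prudence's branch passes to Prudence's issue by representation.
The 1/128 is divided into 2 equal shares of 1/256 among Samuel, Isaac.
Samuel is living and takes 1/256.
Isaac is living and takes 1/256.
Martin is living and takes 1/128.
Charles is living and takes 1/32.
Lydia is living and takes 1/32.
Rose predeceased; the 1/8 allotted to Rose's branch passes to Rose's issue by representation.
Nora is the sole taker at this level and receives the full 1/8.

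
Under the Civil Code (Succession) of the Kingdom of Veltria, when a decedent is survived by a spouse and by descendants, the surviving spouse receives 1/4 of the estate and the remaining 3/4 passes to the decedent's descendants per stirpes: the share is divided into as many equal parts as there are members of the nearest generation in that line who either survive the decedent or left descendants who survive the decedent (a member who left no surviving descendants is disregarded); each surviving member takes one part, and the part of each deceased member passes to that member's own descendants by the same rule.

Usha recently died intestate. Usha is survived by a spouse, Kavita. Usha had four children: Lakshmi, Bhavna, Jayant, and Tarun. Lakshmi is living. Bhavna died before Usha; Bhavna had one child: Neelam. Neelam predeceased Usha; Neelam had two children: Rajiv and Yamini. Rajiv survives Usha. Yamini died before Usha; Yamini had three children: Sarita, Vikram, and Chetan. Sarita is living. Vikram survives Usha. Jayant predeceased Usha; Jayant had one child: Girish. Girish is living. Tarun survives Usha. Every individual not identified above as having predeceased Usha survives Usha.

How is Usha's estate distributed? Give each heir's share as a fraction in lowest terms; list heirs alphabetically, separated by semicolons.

Chetan 1/32; Girish 3/16; Kavita 1/4; Lakshmi 3/16; Rajiv 3/32; Sarita 1/32; Tarun 3/16; Vikram 1/32

Kavita, as surviving spouse, takes 1/4.
The remaining 3/4 passes to Usha's descendants per stirpes.
The 3/4 is divided into 4 equal shares of 3/16 among Lakshmi, Bhavna, Jayant, Tarun.
Lakshmi is living and takes 3/16.
Bhavna predeceased; the 3/16 allotted to Bhavna's branch passes to Bhavna's issue by representation.
Neelam's line is the sole branch at this level, so the full 3/16 passes to Neelam's issue by representation.
The 3/16 is divided into 2 equal shares of 3/32 among Rajiv, Yamini.
Rajiv is living and takes 3/32.
Yamini predeceased; the 3/32 allotted to Yamini's branch passes to Yamini's issue by representation.
The 3/32 is divided into 3 equal shares of 1/32 among Sarita, Vikram, Chetan.
Sarita is living and takes 1/32.
Vikram is living and takes 1/32.
Chetan is living and takes 1/32.
Jayant predeceased; the 3/16 allotted to Jayant's branch passes to Jayant's issue by representation.
Girish is the sole taker at this level and receives the full 3/16.
Tarun is living and takes 3/16.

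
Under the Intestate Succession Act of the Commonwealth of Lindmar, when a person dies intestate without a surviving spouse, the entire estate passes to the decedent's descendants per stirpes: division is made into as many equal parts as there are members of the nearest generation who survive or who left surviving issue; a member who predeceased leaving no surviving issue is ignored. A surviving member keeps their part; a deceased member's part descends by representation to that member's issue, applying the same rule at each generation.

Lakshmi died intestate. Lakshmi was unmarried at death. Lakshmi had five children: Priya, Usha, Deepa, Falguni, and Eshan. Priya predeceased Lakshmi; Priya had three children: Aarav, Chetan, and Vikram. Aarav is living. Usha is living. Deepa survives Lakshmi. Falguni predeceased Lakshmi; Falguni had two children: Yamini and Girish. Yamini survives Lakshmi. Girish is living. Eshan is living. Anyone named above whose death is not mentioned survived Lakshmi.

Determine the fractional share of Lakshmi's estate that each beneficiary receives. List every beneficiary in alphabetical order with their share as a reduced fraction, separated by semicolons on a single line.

There is no surviving spouse, so the entire estate passes to Lakshmi's descendants per stirpes.
The estate is divided into 5 equal shares of 1/5 among Priya, Usha, Deepa, Falguni, Eshan.
Priya predeceased; the 1/5 allotted to Priya's branch passes to Priya's issue by representation.
The 1/5 is divided into 3 equal shares of 1/15 among Aarav, Chetan, Vikram.
Aarav is living and takes 1/15.
Chetan is living and takes 1/15.
Vikram is living and takes 1/15.
Usha is living and takes 1/5.
Deepa is living and takes 1/5.
Falguni predeceased; the 1/5 allotted to Falguni's branch passes to Falguni's issue by representation.
The 1/5 is divided into 2 equal shares of 1/10 among Yamini, Girish.
Yamini is living and takes 1/10.
Girish is living and takes 1/10.
Eshan is living and takes 1/5.

Aarav 1/15; Chetan 1/15; Deepa 1/5; Eshan 1/5; Girish 1/10; Usha 1/5; Vikram 1/15; Yamini 1/10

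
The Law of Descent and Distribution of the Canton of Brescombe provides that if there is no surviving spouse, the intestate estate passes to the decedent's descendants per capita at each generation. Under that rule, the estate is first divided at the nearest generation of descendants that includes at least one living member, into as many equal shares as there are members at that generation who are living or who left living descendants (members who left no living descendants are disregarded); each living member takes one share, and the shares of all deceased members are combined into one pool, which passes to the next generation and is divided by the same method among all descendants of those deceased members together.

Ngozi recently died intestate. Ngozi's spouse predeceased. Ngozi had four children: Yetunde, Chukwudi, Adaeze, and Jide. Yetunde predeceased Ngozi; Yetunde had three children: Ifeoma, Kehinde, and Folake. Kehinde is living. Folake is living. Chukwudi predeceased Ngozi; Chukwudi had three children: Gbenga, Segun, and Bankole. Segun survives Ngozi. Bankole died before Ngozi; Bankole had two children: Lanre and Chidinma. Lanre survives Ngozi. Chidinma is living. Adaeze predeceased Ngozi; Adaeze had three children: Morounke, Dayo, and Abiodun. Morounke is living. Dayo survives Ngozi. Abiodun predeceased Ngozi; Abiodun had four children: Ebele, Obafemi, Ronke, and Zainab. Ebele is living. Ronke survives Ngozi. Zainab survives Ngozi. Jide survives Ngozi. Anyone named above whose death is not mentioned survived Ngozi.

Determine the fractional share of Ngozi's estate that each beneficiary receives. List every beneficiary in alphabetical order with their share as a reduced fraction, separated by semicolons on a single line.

There is no surviving spouse, so the entire estate passes to Ngozi's descendants per capita at each generation.
At generation 1 (Yetunde, Chukwudi, Adaeze, Jide) there are 4 shares of (1)/4 = 1/4 each.
Living: Jide — each takes 1/4.
Deceased: Yetunde, Chukwudi, and Adaeze. Their combined 3/4 is pooled and carried to generation 2.
At generation 2 (Ifeoma, Kehinde, Folake, Gbenga, Segun, Bankole, Morounke, Dayo, Abiodun) there are 9 shares of (3/4)/9 = 1/12 each.
Living: Ifeoma, Kehinde, Folake, Gbenga, Segun, Morounke, and Dayo — each takes 1/12.
Deceased: Bankole and Abiodun. Their combined 1/6 is pooled and carried to generation 3.
At generation 3 (Lanre, Chidinma, Ebele, Obafemi, Ronke, Zainab) there are 6 shares of (1/6)/6 = 1/36 each.
Living: Lanre, Chidinma, Ebele, Obafemi, Ronke, and Zainab — each takes 1/36.

Chidinma 1/36; Dayo 1/12; Ebele 1/36; Folake 1/12; Gbenga 1/12; Ifeoma 1/12; Jide 1/4; Kehinde 1/12; Lanre 1/36; Morounke 1/12; Obafemi 1/36; Ronke 1/36; Segun 1/12; Zainab 1/36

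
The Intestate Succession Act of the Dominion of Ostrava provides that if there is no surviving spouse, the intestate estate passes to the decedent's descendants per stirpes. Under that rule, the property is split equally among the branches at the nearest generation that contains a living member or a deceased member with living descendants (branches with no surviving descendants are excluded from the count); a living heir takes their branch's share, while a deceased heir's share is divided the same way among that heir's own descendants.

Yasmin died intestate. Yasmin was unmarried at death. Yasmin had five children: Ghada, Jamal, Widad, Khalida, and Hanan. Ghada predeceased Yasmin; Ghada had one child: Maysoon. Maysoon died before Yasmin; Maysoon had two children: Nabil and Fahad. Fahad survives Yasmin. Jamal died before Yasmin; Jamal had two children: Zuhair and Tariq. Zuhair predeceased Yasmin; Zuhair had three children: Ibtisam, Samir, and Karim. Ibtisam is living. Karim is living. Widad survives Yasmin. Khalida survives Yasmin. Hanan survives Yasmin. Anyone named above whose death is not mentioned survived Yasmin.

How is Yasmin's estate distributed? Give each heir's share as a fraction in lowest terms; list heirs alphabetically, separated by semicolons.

Fahad 1/10; Hanan 1/5; Ibtisam 1/30; Karim 1/30; Khalida 1/5; Nabil 1/10; Samir 1/30; Tariq 1/10; Widad 1/5

There is no surviving spouse, so the entire estate passes to Yasmin's descendants per stirpes.
The estate is divided into 5 equal shares of 1/5 among Ghada, Jamal, Widad, Khalida, Hanan.
Ghada predeceased; the 1/5 allotted to Ghada's branch passes to Ghada's issue by representation.
Maysoon's line is the sole branch at this level, so the full 1/5 passes to Maysoon's issue by representation.
The 1/5 is divided into 2 equal shares of 1/10 among Nabil, Fahad.
Nabil is living and takes 1/10.
Fahad is living and takes 1/10.
Jamal predeceased; the 1/5 allotted to Jamal's branch passes to Jamal's issue by representation.
The 1/5 is divided into 2 equal shares of 1/10 among Zuhair, Tariq.
Zuhair predeceased; the 1/10 allotted to Zuhair's branch passes to Zuhair's issue by representation.
The 1/10 is divided into 3 equal shares of 1/30 among Ibtisam, Samir, Karim.
Ibtisam is living and takes 1/30.
Samir is living and takes 1/30.
Karim is living and takes 1/30.
Tariq is living and takes 1/10.
Widad is living and takes 1/5.
Khalida is living and takes 1/5.
Hanan is living and takes 1/5.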